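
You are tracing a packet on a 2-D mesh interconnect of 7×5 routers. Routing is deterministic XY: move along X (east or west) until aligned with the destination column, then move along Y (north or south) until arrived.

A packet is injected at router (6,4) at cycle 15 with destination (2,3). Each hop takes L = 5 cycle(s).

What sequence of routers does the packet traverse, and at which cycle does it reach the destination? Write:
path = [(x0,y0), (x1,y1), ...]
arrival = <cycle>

path = [(6,4), (5,4), (4,4), (3,4), (2,4), (2,3)]
arrival = 40

[0] x=6 y=4 t=15
[1] x=5 y=4 t=20 →W
[2] x=4 y=4 t=25 →W
[3] x=3 y=4 t=30 →W
[4] x=2 y=4 t=35 →W
[5] x=2 y=3 t=40 →S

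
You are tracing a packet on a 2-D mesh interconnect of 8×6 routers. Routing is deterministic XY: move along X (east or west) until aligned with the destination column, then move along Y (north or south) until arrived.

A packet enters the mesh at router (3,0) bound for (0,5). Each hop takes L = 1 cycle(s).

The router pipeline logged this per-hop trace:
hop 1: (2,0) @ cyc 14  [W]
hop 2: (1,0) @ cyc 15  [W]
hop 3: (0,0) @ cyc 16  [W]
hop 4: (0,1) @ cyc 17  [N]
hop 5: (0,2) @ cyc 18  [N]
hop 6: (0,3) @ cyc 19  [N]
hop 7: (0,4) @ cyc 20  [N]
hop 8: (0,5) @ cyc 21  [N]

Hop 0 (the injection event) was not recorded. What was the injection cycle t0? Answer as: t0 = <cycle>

t0 = 13

At hop 1 the cycle is 14; in general cyc_k = t0 + kL.
Therefore t0 = 14 − L = 13.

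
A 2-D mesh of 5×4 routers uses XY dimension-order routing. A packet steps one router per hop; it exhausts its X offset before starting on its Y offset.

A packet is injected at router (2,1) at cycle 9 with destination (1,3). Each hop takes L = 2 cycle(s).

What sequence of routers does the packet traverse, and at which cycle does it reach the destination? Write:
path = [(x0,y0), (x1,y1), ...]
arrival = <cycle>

path = [(2,1), (1,1), (1,2), (1,3)]
arrival = 15

hop 0: (2,1) @ cyc 9
hop 1: (1,1) @ cyc 11  [W]
hop 2: (1,2) @ cyc 13  [N]
hop 3: (1,3) @ cyc 15  [N]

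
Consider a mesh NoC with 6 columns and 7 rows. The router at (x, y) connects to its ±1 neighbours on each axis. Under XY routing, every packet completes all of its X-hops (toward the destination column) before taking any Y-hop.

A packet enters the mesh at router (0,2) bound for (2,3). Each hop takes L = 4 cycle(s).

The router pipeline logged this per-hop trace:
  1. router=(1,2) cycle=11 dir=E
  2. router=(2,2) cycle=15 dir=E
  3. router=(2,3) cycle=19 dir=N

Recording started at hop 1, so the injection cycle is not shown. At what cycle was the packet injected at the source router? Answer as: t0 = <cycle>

t0 = 7

The first recorded entry is hop 1 at cycle 11.
t0 = cyc[1] − L = 11 − 4 = 7.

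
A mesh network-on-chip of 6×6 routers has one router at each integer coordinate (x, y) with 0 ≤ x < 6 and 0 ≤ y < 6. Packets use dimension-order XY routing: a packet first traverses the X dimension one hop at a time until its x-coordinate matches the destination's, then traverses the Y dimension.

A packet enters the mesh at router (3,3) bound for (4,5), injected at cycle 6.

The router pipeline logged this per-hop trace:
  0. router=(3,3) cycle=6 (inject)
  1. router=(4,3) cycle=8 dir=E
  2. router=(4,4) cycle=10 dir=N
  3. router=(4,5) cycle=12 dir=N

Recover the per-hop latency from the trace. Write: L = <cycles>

L = 2

Between hops 0 and 1 the cycle counter advances 8 − 6 = 2.
That increment is L by definition: L = 2.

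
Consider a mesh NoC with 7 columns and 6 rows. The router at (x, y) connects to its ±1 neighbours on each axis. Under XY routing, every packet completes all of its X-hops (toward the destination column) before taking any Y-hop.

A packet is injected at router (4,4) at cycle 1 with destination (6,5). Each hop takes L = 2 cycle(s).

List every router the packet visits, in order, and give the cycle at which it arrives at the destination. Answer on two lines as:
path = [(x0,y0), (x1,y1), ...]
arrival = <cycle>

path = [(4,4), (5,4), (6,4), (6,5)]
arrival = 7

#0 — 4,4 | c1
#1 — 5,4 | c3 | E
#2 — 6,4 | c5 | E
#3 — 6,5 | c7 | N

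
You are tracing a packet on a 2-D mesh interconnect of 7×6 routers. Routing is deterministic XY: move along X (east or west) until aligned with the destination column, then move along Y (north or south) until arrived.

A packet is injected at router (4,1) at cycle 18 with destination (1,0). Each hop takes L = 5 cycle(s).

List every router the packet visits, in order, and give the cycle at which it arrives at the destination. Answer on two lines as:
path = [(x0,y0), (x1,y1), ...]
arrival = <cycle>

src (4,1)  cyc=18
W→(3,1)  cyc=23
W→(2,1)  cyc=28
W→(1,1)  cyc=33
S→(1,0)  cyc=38

path = [(4,1), (3,1), (2,1), (1,1), (1,0)]
arrival = 38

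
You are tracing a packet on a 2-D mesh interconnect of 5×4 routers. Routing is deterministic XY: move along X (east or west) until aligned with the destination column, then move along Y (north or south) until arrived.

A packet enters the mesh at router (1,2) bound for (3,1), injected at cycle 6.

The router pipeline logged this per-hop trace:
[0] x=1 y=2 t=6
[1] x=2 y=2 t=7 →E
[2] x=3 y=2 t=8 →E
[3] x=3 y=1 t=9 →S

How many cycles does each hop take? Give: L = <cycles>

L = 1

Δcyc across hop 0→1: 7 − 6 = 1.
Each hop adds L, hence L = 1.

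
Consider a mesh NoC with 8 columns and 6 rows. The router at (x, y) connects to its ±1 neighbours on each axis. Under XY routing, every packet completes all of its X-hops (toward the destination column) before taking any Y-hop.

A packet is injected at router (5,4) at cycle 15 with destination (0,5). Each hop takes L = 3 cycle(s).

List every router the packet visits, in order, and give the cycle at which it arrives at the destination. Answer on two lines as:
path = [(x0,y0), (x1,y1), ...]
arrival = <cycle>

  0. router=(5,4) cycle=15 (inject)
  1. router=(4,4) cycle=18 dir=W
  2. router=(3,4) cycle=21 dir=W
  3. router=(2,4) cycle=24 dir=W
  4. router=(1,4) cycle=27 dir=W
  5. router=(0,4) cycle=30 dir=W
  6. router=(0,5) cycle=33 dir=N

path = [(5,4), (4,4), (3,4), (2,4), (1,4), (0,4), (0,5)]
arrival = 33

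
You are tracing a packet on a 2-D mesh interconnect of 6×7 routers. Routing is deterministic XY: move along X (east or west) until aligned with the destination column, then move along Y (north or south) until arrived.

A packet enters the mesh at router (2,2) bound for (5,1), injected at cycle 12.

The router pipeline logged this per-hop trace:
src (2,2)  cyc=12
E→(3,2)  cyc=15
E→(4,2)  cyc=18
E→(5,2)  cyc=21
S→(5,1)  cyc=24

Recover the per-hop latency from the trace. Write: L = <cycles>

L = 3

Between hops 0 and 1 the cycle counter advances 15 − 12 = 3.
One hop costs L cycles, so L = 3.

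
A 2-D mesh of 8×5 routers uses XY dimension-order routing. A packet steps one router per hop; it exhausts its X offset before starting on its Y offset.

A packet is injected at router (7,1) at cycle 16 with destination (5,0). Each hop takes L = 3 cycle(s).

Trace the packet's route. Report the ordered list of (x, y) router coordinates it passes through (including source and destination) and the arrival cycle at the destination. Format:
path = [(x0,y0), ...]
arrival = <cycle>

  0. router=(7,1) cycle=16 (inject)
  1. router=(6,1) cycle=19 dir=W
  2. router=(5,1) cycle=22 dir=W
  3. router=(5,0) cycle=25 dir=S

path = [(7,1), (6,1), (5,1), (5,0)]
arrival = 25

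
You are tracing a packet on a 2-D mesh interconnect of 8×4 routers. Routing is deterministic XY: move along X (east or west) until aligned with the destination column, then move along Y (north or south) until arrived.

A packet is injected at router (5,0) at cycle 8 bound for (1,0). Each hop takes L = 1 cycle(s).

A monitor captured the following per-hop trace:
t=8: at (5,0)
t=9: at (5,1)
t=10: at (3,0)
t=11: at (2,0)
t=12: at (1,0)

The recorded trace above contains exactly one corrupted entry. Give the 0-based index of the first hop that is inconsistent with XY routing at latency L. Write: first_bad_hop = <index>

  1: Δx=+0 Δy=+1 Δt=1 [BAD: Y-move but x=5≠1]

first_bad_hop = 1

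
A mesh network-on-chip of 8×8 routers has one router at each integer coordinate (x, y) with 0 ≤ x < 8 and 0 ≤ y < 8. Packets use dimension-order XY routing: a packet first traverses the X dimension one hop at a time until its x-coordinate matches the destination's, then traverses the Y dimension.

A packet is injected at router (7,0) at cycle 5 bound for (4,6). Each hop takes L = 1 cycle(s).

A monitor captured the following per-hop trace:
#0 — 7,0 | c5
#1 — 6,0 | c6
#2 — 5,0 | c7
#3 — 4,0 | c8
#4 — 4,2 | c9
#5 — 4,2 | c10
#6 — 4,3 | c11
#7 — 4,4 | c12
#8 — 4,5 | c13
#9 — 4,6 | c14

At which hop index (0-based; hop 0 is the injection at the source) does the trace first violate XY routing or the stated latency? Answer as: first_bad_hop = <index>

  1: Δx=-1 Δy=+0 Δt=1 [ok]
  2: Δx=-1 Δy=+0 Δt=1 [ok]
  3: Δx=-1 Δy=+0 Δt=1 [ok]
  4: Δx=+0 Δy=+2 Δt=1 [BAD: non-unit step]

first_bad_hop = 4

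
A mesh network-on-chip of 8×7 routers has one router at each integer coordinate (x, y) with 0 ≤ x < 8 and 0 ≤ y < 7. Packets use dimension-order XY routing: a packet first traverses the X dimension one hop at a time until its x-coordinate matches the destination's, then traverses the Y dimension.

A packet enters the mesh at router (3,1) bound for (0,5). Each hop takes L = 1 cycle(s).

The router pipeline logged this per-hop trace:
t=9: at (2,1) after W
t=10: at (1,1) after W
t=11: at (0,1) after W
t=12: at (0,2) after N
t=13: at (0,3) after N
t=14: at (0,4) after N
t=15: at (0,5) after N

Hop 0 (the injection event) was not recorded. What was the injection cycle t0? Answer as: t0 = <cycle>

t0 = 8

The first recorded entry is hop 1 at cycle 9.
So t0 = 9 − 1·1 = 8.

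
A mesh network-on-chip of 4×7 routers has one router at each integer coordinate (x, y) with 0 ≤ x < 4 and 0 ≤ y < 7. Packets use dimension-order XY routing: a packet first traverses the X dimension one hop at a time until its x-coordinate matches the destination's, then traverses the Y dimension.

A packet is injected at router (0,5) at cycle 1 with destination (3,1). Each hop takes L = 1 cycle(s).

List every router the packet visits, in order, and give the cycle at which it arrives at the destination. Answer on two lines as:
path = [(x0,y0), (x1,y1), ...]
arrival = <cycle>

#0 — 0,5 | c1
#1 — 1,5 | c2 | E
#2 — 2,5 | c3 | E
#3 — 3,5 | c4 | E
#4 — 3,4 | c5 | S
#5 — 3,3 | c6 | S
#6 — 3,2 | c7 | S
#7 — 3,1 | c8 | S

path = [(0,5), (1,5), (2,5), (3,5), (3,4), (3,3), (3,2), (3,1)]
arrival = 8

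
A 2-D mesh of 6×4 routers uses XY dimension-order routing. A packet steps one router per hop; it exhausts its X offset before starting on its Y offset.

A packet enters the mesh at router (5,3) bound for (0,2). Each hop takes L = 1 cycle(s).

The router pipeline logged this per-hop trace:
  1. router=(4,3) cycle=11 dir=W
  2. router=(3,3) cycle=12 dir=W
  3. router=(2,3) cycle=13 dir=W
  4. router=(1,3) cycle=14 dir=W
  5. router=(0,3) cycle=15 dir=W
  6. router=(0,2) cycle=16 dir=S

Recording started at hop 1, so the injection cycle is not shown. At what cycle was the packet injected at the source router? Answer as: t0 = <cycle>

The first recorded entry is hop 1 at cycle 11.
Subtract one hop: t0 = 11 − 1 = 10.

t0 = 10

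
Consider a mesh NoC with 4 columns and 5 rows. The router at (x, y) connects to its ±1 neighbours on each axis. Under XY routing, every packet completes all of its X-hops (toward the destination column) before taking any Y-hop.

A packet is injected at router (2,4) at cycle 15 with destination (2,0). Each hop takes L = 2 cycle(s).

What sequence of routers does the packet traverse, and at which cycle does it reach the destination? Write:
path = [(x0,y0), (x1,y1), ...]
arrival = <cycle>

  0. router=(2,4) cycle=15 (inject)
  1. router=(2,3) cycle=17 dir=S
  2. router=(2,2) cycle=19 dir=S
  3. router=(2,1) cycle=21 dir=S
  4. router=(2,0) cycle=23 dir=S

path = [(2,4), (2,3), (2,2), (2,1), (2,0)]
arrival = 23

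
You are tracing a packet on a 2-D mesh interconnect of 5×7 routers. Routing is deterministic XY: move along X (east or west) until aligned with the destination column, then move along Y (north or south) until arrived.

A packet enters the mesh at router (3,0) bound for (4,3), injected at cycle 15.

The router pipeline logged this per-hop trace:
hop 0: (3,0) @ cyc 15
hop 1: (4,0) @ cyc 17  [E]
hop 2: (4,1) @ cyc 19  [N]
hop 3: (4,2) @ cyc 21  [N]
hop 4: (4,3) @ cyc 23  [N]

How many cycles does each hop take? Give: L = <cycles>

L = 2

Δcyc across hop 0→1: 17 − 15 = 2.
That increment is L by definition: L = 2.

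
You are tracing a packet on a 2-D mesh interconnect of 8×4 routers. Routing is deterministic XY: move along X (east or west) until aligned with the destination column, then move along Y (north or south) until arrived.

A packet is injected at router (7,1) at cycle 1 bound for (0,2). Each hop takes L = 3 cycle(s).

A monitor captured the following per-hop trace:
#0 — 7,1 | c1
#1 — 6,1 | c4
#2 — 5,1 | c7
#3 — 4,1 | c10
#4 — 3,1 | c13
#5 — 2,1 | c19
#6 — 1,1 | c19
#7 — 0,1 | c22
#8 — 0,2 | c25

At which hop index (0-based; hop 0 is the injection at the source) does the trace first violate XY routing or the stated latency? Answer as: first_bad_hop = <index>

first_bad_hop = 5

check 1→ d=(-1,0) cyc+3: ok
check 2→ d=(-1,0) cyc+3: ok
check 3→ d=(-1,0) cyc+3: ok
check 4→ d=(-1,0) cyc+3: ok
check 5→ d=(-1,0) cyc+6: BAD: Δcyc=6≠L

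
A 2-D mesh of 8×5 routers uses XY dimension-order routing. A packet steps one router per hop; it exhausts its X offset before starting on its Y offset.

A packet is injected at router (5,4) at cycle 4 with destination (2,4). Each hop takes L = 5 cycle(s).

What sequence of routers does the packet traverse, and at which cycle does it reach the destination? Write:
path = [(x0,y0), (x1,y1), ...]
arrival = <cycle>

path = [(5,4), (4,4), (3,4), (2,4)]
arrival = 19

hop 0: (5,4) @ cyc 4
hop 1: (4,4) @ cyc 9  [W]
hop 2: (3,4) @ cyc 14  [W]
hop 3: (2,4) @ cyc 19  [W]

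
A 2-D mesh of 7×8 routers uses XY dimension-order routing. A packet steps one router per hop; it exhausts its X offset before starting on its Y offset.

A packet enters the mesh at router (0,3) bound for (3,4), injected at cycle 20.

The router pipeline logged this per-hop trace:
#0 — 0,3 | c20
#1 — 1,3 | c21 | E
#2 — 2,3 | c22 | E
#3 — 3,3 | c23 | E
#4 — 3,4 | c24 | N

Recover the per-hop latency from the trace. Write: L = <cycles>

L = 1

From hop 0 (20) to hop 1 (21): +1 cycles.
Each hop adds L, hence L = 1.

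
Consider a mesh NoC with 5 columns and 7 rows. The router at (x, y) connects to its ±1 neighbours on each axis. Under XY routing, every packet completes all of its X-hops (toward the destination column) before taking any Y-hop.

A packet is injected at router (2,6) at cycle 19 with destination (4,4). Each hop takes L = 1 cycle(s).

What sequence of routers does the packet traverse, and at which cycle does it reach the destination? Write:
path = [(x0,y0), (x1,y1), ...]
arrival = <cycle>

  0. router=(2,6) cycle=19 (inject)
  1. router=(3,6) cycle=20 dir=E
  2. router=(4,6) cycle=21 dir=E
  3. router=(4,5) cycle=22 dir=S
  4. router=(4,4) cycle=23 dir=S

path = [(2,6), (3,6), (4,6), (4,5), (4,4)]
arrival = 23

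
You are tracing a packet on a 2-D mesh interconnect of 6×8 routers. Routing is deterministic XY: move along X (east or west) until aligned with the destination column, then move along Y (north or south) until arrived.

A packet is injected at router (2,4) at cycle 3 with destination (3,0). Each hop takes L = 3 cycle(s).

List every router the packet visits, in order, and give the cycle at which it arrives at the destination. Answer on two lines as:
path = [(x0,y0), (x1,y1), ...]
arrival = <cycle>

#0 — 2,4 | c3
#1 — 3,4 | c6 | E
#2 — 3,3 | c9 | S
#3 — 3,2 | c12 | S
#4 — 3,1 | c15 | S
#5 — 3,0 | c18 | S

path = [(2,4), (3,4), (3,3), (3,2), (3,1), (3,0)]
arrival = 18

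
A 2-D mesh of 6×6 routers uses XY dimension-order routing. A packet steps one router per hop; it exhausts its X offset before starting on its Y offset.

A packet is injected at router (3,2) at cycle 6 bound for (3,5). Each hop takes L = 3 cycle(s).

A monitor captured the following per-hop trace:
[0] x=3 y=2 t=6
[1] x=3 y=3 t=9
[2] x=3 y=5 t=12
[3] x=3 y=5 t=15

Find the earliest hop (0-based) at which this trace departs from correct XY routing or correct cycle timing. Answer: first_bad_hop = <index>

hop 1: step (+0,+1), +3 cyc — ok
hop 2: step (+0,+2), +3 cyc — BAD: non-unit step

first_bad_hop = 2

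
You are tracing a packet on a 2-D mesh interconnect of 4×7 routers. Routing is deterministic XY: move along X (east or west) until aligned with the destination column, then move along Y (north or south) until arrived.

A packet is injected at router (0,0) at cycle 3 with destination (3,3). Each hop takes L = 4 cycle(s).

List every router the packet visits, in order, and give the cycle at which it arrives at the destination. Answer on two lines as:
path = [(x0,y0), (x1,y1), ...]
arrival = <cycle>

path = [(0,0), (1,0), (2,0), (3,0), (3,1), (3,2), (3,3)]
arrival = 27

  0. router=(0,0) cycle=3 (inject)
  1. router=(1,0) cycle=7 dir=E
  2. router=(2,0) cycle=11 dir=E
  3. router=(3,0) cycle=15 dir=E
  4. router=(3,1) cycle=19 dir=N
  5. router=(3,2) cycle=23 dir=N
  6. router=(3,3) cycle=27 dir=N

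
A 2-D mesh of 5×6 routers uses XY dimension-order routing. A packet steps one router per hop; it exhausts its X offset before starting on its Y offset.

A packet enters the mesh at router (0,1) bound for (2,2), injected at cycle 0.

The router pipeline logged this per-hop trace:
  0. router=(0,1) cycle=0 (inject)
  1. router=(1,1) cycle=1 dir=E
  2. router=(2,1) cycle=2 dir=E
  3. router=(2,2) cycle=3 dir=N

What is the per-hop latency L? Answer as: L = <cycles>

L = 1

Between hops 0 and 1 the cycle counter advances 1 − 0 = 1.
That increment is L by definition: L = 1.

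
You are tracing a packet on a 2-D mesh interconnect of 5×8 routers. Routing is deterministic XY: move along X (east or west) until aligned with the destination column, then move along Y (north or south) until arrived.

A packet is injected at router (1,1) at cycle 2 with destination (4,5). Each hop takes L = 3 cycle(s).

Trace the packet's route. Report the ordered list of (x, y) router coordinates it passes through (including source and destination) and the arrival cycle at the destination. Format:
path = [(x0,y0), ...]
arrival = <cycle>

src (1,1)  cyc=2
E→(2,1)  cyc=5
E→(3,1)  cyc=8
E→(4,1)  cyc=11
N→(4,2)  cyc=14
N→(4,3)  cyc=17
N→(4,4)  cyc=20
N→(4,5)  cyc=23

path = [(1,1), (2,1), (3,1), (4,1), (4,2), (4,3), (4,4), (4,5)]
arrival = 23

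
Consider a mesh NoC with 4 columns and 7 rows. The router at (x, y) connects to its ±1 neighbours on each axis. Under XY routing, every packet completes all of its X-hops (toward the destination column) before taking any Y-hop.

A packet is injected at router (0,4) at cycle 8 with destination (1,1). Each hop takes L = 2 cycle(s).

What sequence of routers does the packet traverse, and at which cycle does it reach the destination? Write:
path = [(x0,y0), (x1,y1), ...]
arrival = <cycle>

path = [(0,4), (1,4), (1,3), (1,2), (1,1)]
arrival = 16

[0] x=0 y=4 t=8
[1] x=1 y=4 t=10 →E
[2] x=1 y=3 t=12 →S
[3] x=1 y=2 t=14 →S
[4] x=1 y=1 t=16 →S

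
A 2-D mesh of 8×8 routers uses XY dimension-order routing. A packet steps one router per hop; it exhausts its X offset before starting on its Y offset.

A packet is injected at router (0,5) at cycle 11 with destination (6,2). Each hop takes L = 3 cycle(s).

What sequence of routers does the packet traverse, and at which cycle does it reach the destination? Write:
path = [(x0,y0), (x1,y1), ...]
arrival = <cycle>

  0. router=(0,5) cycle=11 (inject)
  1. router=(1,5) cycle=14 dir=E
  2. router=(2,5) cycle=17 dir=E
  3. router=(3,5) cycle=20 dir=E
  4. router=(4,5) cycle=23 dir=E
  5. router=(5,5) cycle=26 dir=E
  6. router=(6,5) cycle=29 dir=E
  7. router=(6,4) cycle=32 dir=S
  8. router=(6,3) cycle=35 dir=S
  9. router=(6,2) cycle=38 dir=S

path = [(0,5), (1,5), (2,5), (3,5), (4,5), (5,5), (6,5), (6,4), (6,3), (6,2)]
arrival = 38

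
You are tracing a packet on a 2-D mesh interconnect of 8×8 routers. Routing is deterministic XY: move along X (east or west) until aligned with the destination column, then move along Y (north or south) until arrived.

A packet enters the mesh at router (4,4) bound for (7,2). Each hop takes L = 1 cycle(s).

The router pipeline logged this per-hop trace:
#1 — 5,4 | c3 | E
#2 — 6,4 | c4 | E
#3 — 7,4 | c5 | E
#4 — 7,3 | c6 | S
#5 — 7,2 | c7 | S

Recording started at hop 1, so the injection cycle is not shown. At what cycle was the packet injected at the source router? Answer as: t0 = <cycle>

At hop 1 the cycle is 3; in general cyc_k = t0 + kL.
So t0 = 3 − 1·1 = 2.

t0 = 2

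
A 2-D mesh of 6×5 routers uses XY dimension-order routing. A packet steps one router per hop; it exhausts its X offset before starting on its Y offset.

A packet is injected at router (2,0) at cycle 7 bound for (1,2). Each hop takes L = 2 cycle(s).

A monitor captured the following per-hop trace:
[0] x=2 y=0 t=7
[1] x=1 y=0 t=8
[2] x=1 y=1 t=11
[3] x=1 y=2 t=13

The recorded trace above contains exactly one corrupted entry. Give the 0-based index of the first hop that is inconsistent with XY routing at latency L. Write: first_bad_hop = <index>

check 1→ d=(-1,0) cyc+1: BAD: Δcyc=1≠L

first_bad_hop = 1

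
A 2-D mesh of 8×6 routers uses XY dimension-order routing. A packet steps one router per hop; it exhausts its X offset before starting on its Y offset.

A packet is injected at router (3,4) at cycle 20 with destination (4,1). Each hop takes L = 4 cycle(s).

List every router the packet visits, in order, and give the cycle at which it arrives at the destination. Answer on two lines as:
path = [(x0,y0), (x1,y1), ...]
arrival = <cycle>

path = [(3,4), (4,4), (4,3), (4,2), (4,1)]
arrival = 36

#0 — 3,4 | c20
#1 — 4,4 | c24 | E
#2 — 4,3 | c28 | S
#3 — 4,2 | c32 | S
#4 — 4,1 | c36 | S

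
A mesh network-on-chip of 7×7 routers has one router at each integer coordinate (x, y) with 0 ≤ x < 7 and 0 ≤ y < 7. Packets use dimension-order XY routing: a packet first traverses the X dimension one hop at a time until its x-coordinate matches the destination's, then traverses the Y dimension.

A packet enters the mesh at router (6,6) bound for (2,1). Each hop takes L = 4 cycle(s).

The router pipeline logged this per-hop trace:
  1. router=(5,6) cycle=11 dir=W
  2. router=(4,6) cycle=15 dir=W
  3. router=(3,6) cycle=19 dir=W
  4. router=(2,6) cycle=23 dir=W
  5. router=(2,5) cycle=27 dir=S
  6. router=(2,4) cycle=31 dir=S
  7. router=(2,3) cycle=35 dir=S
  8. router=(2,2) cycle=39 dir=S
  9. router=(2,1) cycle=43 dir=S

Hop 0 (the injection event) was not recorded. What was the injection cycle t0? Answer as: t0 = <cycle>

t0 = 7

cyc[1] = 11 and cyc[k] = t0 + k·L for every k.
Subtract one hop: t0 = 11 − 4 = 7.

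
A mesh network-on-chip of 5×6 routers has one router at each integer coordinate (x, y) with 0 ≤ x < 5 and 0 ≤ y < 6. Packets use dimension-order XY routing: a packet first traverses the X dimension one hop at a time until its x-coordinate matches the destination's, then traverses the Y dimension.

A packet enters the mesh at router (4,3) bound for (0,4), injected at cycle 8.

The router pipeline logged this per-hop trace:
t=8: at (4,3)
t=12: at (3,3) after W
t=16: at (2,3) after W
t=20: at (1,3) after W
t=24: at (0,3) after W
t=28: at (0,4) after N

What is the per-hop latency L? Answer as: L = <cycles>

L = 4

Between hops 0 and 1 the cycle counter advances 12 − 8 = 4.
Each hop adds L, hence L = 4.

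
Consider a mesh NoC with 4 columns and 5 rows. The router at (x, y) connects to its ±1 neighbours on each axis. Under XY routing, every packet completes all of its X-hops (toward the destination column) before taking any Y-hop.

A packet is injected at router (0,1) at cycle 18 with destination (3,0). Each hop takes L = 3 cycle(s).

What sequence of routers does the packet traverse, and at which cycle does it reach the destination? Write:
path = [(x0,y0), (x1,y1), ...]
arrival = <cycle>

  0. router=(0,1) cycle=18 (inject)
  1. router=(1,1) cycle=21 dir=E
  2. router=(2,1) cycle=24 dir=E
  3. router=(3,1) cycle=27 dir=E
  4. router=(3,0) cycle=30 dir=S

path = [(0,1), (1,1), (2,1), (3,1), (3,0)]
arrival = 30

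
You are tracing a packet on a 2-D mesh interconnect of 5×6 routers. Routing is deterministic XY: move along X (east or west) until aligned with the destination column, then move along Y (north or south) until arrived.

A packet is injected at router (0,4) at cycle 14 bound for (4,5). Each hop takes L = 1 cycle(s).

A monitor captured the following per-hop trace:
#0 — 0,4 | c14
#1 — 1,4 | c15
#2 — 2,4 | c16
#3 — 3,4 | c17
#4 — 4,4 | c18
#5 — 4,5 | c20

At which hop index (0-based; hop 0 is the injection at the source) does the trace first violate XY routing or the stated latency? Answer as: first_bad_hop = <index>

hop 1: step (+1,+0), +1 cyc — ok
hop 2: step (+1,+0), +1 cyc — ok
hop 3: step (+1,+0), +1 cyc — ok
hop 4: step (+1,+0), +1 cyc — ok
hop 5: step (+0,+1), +2 cyc — BAD: Δcyc=2≠L

first_bad_hop = 5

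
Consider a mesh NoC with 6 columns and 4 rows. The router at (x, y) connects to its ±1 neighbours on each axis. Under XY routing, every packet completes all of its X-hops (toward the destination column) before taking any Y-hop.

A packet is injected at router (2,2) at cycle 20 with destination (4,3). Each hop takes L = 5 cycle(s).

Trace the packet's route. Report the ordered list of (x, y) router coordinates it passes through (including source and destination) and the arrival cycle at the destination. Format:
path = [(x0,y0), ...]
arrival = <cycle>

#0 — 2,2 | c20
#1 — 3,2 | c25 | E
#2 — 4,2 | c30 | E
#3 — 4,3 | c35 | N

path = [(2,2), (3,2), (4,2), (4,3)]
arrival = 35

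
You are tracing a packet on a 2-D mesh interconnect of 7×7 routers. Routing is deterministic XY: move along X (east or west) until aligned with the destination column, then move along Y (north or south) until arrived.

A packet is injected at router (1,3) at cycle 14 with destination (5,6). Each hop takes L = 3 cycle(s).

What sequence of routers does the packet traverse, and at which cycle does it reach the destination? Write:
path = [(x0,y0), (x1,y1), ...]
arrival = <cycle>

  0. router=(1,3) cycle=14 (inject)
  1. router=(2,3) cycle=17 dir=E
  2. router=(3,3) cycle=20 dir=E
  3. router=(4,3) cycle=23 dir=E
  4. router=(5,3) cycle=26 dir=E
  5. router=(5,4) cycle=29 dir=N
  6. router=(5,5) cycle=32 dir=N
  7. router=(5,6) cycle=35 dir=N

path = [(1,3), (2,3), (3,3), (4,3), (5,3), (5,4), (5,5), (5,6)]
arrival = 35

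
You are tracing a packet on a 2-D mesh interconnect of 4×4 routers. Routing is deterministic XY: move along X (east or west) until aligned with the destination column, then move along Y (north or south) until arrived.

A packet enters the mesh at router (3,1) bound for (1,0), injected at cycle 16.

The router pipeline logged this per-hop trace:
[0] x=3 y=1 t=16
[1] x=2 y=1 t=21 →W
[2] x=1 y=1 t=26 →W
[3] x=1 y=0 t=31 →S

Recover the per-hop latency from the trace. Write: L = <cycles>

Δcyc across hop 0→1: 21 − 16 = 5.
Per-hop latency L = Δcyc = 5.

L = 5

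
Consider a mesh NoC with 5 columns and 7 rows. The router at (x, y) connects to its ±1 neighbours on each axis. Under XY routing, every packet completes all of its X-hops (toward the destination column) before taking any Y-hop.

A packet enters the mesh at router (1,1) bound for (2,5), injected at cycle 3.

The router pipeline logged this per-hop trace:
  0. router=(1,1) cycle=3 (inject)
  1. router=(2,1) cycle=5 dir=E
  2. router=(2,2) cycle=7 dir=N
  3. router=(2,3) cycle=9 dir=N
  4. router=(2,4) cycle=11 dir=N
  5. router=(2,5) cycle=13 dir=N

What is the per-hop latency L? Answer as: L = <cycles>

L = 2

From hop 0 (3) to hop 1 (5): +2 cycles.
That increment is L by definition: L = 2.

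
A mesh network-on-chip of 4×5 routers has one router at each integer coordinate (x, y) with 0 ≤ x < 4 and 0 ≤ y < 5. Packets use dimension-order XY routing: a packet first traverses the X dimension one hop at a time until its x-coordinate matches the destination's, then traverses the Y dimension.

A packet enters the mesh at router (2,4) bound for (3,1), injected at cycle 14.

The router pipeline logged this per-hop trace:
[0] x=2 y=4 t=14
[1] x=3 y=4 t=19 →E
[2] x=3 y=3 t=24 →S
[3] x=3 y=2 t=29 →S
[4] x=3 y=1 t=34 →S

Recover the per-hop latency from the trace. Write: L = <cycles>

Δcyc across hop 0→1: 19 − 14 = 5.
One hop costs L cycles, so L = 5.

L = 5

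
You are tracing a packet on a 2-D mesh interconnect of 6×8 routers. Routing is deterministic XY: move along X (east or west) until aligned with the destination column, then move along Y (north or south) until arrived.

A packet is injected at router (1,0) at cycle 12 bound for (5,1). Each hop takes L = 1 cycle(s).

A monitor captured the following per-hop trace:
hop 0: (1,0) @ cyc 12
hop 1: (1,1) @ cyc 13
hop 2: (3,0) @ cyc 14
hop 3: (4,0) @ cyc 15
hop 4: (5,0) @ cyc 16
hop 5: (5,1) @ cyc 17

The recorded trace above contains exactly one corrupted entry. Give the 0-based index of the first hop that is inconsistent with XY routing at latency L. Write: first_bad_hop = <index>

first_bad_hop = 1

  1: Δx=+0 Δy=+1 Δt=1 [BAD: Y-move but x=1≠5]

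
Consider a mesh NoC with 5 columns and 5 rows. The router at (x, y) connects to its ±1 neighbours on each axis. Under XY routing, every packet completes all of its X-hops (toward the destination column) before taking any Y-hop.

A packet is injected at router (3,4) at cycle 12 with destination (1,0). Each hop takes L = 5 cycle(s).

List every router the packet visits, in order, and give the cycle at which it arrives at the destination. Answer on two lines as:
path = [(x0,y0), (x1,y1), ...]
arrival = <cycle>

hop 0: (3,4) @ cyc 12
hop 1: (2,4) @ cyc 17  [W]
hop 2: (1,4) @ cyc 22  [W]
hop 3: (1,3) @ cyc 27  [S]
hop 4: (1,2) @ cyc 32  [S]
hop 5: (1,1) @ cyc 37  [S]
hop 6: (1,0) @ cyc 42  [S]

path = [(3,4), (2,4), (1,4), (1,3), (1,2), (1,1), (1,0)]
arrival = 42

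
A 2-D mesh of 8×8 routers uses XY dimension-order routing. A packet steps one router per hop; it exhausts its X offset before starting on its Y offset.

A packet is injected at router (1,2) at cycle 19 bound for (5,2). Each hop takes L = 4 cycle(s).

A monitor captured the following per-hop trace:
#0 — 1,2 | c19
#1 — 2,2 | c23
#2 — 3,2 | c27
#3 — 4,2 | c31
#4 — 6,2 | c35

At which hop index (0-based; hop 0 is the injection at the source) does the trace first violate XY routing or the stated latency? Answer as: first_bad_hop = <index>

check 1→ d=(1,0) cyc+4: ok
check 2→ d=(1,0) cyc+4: ok
check 3→ d=(1,0) cyc+4: ok
check 4→ d=(2,0) cyc+4: BAD: non-unit step

first_bad_hop = 4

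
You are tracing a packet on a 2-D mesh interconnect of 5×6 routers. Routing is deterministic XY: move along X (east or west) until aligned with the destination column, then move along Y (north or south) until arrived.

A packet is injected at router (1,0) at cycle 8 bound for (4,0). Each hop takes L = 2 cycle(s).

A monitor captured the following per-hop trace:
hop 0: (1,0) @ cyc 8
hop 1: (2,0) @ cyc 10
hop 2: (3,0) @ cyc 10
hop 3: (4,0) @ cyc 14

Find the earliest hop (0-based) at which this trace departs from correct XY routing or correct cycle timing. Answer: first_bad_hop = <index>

first_bad_hop = 2

[1] (+1,+0) / 2c ⇒ ok
[2] (+1,+0) / 0c ⇒ BAD: Δcyc=0≠L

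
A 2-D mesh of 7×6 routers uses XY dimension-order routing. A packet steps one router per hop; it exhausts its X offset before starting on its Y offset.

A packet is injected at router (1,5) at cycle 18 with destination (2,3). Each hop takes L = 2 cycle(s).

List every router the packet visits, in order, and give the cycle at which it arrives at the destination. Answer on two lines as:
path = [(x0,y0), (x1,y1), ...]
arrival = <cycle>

[0] x=1 y=5 t=18
[1] x=2 y=5 t=20 →E
[2] x=2 y=4 t=22 →S
[3] x=2 y=3 t=24 →S

path = [(1,5), (2,5), (2,4), (2,3)]
arrival = 24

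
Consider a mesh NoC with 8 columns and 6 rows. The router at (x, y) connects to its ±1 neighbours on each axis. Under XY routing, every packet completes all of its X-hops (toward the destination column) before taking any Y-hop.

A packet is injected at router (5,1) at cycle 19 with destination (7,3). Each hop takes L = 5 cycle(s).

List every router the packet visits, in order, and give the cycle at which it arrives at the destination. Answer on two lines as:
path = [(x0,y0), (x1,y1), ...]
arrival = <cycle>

src (5,1)  cyc=19
E→(6,1)  cyc=24
E→(7,1)  cyc=29
N→(7,2)  cyc=34
N→(7,3)  cyc=39

path = [(5,1), (6,1), (7,1), (7,2), (7,3)]
arrival = 39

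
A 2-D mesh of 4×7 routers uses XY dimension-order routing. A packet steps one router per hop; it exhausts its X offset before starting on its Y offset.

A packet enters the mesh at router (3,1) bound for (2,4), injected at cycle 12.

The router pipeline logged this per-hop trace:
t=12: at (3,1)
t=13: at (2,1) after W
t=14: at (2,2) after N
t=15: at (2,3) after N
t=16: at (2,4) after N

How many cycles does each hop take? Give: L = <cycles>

cyc[1] − cyc[0] = 13 − 12 = 1.
Per-hop latency L = Δcyc = 1.

L = 1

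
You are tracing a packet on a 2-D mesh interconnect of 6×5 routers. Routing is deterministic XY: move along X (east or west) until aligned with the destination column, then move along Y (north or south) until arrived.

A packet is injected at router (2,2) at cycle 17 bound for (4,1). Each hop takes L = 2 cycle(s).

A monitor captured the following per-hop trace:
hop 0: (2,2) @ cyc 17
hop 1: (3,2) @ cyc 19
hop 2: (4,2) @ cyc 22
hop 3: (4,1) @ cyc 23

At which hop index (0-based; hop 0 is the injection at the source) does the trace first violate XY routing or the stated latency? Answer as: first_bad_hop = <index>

first_bad_hop = 2

hop 1: step (+1,+0), +2 cyc — ok
hop 2: step (+1,+0), +3 cyc — BAD: Δcyc=3≠L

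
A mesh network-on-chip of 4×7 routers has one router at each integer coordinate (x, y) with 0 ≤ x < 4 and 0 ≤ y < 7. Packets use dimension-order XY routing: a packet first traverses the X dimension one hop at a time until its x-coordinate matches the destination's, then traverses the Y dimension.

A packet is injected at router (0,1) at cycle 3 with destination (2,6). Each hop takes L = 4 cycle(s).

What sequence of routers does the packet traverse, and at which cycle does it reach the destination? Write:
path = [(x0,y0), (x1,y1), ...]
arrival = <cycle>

path = [(0,1), (1,1), (2,1), (2,2), (2,3), (2,4), (2,5), (2,6)]
arrival = 31

  0. router=(0,1) cycle=3 (inject)
  1. router=(1,1) cycle=7 dir=E
  2. router=(2,1) cycle=11 dir=E
  3. router=(2,2) cycle=15 dir=N
  4. router=(2,3) cycle=19 dir=N
  5. router=(2,4) cycle=23 dir=N
  6. router=(2,5) cycle=27 dir=N
  7. router=(2,6) cycle=31 dir=N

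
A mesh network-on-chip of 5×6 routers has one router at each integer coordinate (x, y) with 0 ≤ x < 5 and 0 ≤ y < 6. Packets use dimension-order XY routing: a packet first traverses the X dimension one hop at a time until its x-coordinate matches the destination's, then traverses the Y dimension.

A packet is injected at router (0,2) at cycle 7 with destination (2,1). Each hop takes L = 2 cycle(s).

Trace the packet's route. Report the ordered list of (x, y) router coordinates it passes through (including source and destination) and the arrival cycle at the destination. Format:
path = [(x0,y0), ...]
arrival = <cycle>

hop 0: (0,2) @ cyc 7
hop 1: (1,2) @ cyc 9  [E]
hop 2: (2,2) @ cyc 11  [E]
hop 3: (2,1) @ cyc 13  [S]

path = [(0,2), (1,2), (2,2), (2,1)]
arrival = 13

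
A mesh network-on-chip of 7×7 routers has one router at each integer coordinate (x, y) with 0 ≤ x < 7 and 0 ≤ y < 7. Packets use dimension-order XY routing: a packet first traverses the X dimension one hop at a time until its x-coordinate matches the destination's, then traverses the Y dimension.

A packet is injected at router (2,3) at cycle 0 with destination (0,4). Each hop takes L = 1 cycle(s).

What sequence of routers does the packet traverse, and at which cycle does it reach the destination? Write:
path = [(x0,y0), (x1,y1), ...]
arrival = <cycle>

path = [(2,3), (1,3), (0,3), (0,4)]
arrival = 3

hop 0: (2,3) @ cyc 0
hop 1: (1,3) @ cyc 1  [W]
hop 2: (0,3) @ cyc 2  [W]
hop 3: (0,4) @ cyc 3  [N]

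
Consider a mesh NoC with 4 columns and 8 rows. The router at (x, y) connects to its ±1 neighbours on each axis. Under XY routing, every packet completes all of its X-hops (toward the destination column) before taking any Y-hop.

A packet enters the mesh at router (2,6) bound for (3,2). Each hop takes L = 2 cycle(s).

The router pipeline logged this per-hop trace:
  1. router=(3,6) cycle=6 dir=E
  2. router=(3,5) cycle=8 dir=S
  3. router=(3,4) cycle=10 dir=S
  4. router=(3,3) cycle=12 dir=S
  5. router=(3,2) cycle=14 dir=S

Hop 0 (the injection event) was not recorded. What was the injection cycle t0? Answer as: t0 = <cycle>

t0 = 4

At hop 1 the cycle is 6; in general cyc_k = t0 + kL.
So t0 = 6 − 1·2 = 4.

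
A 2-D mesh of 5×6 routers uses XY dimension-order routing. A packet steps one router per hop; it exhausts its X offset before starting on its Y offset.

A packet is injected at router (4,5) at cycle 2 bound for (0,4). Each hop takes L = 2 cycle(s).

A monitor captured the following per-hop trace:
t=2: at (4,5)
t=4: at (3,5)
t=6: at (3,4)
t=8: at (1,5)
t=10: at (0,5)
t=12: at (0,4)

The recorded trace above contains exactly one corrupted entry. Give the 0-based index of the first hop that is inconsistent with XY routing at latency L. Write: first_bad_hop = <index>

  1: Δx=-1 Δy=+0 Δt=2 [ok]
  2: Δx=+0 Δy=-1 Δt=2 [BAD: Y-move but x=3≠0]

first_bad_hop = 2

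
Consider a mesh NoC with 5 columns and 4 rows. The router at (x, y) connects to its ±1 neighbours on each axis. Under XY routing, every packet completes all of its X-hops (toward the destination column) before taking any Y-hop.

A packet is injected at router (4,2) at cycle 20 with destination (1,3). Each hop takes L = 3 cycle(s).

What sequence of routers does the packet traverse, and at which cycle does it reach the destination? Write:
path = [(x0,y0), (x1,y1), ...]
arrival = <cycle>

t=20: at (4,2)
t=23: at (3,2) after W
t=26: at (2,2) after W
t=29: at (1,2) after W
t=32: at (1,3) after N

path = [(4,2), (3,2), (2,2), (1,2), (1,3)]
arrival = 32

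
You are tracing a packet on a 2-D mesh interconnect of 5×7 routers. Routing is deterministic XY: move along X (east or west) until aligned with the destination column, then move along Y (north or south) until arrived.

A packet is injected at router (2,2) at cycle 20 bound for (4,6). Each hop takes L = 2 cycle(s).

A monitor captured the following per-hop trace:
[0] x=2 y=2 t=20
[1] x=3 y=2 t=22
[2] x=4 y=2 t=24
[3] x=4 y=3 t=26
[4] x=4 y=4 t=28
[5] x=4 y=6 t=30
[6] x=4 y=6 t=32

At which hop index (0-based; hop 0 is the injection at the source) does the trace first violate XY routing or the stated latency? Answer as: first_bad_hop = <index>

[1] (+1,+0) / 2c ⇒ ok
[2] (+1,+0) / 2c ⇒ ok
[3] (+0,+1) / 2c ⇒ ok
[4] (+0,+1) / 2c ⇒ ok
[5] (+0,+2) / 2c ⇒ BAD: non-unit step

first_bad_hop = 5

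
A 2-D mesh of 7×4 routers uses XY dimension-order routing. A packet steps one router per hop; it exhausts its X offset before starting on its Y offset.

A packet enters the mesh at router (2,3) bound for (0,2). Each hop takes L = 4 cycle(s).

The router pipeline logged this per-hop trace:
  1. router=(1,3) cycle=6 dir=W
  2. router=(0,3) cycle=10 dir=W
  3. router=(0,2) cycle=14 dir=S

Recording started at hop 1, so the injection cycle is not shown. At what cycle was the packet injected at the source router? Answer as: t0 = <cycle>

t0 = 2

cyc[1] = 6 and cyc[k] = t0 + k·L for every k.
t0 = cyc[1] − L = 6 − 4 = 2.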